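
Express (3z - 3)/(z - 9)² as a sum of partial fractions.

(3z - 3) = P(z - 9) + Q. At z = 9: Q = 3·9 - 3 = 24. Coeff of z: P = 3
Result: 3/(z - 9) + 24/(z - 9)²


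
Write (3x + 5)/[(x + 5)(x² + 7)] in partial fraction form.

At x=-5: A = (3·(-5) + 5)/((-5)² + 7) = -5/16. B = -A = 5/16, C = 3 - (-5)·A = 23/16
Result: (-5/16)/(x + 5) + ((5/16)x + 23/16)/(x² + 7)


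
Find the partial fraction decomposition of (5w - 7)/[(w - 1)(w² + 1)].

At w=1: A = (5·1 - 7)/(1² + 1) = -1. B = -A = 1, C = 5 - 1·A = 6
Result: -1/(w - 1) + (w + 6)/(w² + 1)


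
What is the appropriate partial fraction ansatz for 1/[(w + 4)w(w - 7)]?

Three distinct linear factors: P/(w + 4) + Q/w + R/(w - 7)


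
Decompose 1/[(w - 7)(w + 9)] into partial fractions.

1/(w - 7)(w + 9) = A/(w - 7) + B/(w + 9). A = 1/(7 + 9) = 1/16, B = 1/(-9 - 7) = -1/16
Result: (1/16)/(w - 7) - (1/16)/(w + 9)


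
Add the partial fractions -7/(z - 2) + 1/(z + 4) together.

Common denominator (z - 2)(z + 4). Numerator: -7(z + 4) + 1(z - 2) = (-7z - 28) + (z - 2) = -6z - 30
Result: (-6z - 30)/[(z - 2)(z + 4)]


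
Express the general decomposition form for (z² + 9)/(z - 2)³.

Repeated linear factor (power 3): P/(z - 2) + Q/(z - 2)² + R/(z - 2)³


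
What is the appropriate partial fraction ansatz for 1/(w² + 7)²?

Repeated quadratic factor: (Aw + B)/(w² + 7) + (Cw + D)/(w² + 7)²


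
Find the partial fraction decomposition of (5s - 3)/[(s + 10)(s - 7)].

At s=-10: P = (5·(-10) - 3)/(-10 - 7) = 53/17. At s=7: Q = (5·7 - 3)/(7 + 10) = 32/17
Result: (53/17)/(s + 10) + (32/17)/(s - 7)


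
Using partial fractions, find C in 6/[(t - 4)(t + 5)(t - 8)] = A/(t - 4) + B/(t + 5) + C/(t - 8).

Cover-up at t = 8: C = 6/[(8 - 4)(8 + 5)] = 6/[(4)(13)] = 6/52 = 3/26


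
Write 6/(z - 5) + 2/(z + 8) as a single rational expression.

Common denominator (z - 5)(z + 8). Numerator: 6(z + 8) + 2(z - 5) = (6z + 48) + (2z - 10) = 8z + 38
Result: (8z + 38)/[(z - 5)(z + 8)]


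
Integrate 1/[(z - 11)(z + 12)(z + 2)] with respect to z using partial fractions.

Cover-up: α = 1/299, β = 1/230, γ = -1/130. Decomposition: (1/299)/(z - 11) + (1/230)/(z + 12) - (1/130)/(z + 2). Integrate each term: (1/299) ln|(z - 11)| + (1/230) ln|(z + 12)| - (1/130) ln|(z + 2)| + C


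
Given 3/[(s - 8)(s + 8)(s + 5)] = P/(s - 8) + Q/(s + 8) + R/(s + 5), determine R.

Cover-up at s = -5: R = 3/[(-5 - 8)(-5 + 8)] = 3/[(-13)(3)] = -3/39 = -1/13


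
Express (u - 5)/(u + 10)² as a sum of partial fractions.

(u - 5) = P(u + 10) + Q. At u = -10: Q = 1·(-10) - 5 = -15. Coeff of u: P = 1
Result: 1/(u + 10) - 15/(u + 10)²


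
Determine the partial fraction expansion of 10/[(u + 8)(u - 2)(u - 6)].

Using cover-up method: P = 1/14, Q = -1/4, R = 5/28
Result: (1/14)/(u + 8) - (1/4)/(u - 2) + (5/28)/(u - 6)


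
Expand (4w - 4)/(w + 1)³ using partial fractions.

(4w - 4) = α(w + 1)² + β(w + 1) + γ. At w = -1: γ = 4·(-1) - 4 = -8. Coefficients: α = 0, β = 4
Result: 4/(w + 1)² - 8/(w + 1)³


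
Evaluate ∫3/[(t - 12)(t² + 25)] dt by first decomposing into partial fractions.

Cover-up at t=12: α = 3/(12²+25) = 3/169. Coeff matching: β = -3/169, γ = -36/169. Decomposition: (3/169)/(t - 12) - ((3/169)t + 36/169)/(t² + 25). Integrate: linear → ln, quadratic → (1/2)ln + arctan: (3/169) ln|(t - 12)| - (3/338) ln(t² + 25) - (36/845) arctan(t/5) + C


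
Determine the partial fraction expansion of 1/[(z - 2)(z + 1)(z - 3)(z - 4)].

Using Heaviside cover-up: (1/6)/(z - 2) - (1/60)/(z + 1) - (1/4)/(z - 3) + (1/10)/(z - 4)


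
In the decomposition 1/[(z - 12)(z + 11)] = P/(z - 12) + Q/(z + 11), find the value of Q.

Cover-up at z = -11: Q = 1/(-11 - 12) = -1/23


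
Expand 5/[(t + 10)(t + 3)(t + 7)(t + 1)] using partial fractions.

Using Heaviside cover-up: (-5/189)/(t + 10) - (5/56)/(t + 3) + (5/72)/(t + 7) + (5/108)/(t + 1)


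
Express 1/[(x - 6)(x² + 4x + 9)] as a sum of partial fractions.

Cover-up at x = 6: α = 1/(6² + 4·6 + 9) = 1/69. Then β = -α = -1/69, γ = -α·(4 + 6) = -10/69
Result: (1/69)/(x - 6) - ((1/69)x + 10/69)/(x² + 4x + 9)


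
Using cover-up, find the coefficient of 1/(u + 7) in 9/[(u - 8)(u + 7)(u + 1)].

Cover (u + 7), set u=-7: 9/[(-7 - 8)(-7 + 1)] = 1/10


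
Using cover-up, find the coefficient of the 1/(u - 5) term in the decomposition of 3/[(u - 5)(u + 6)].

Cover (u - 5), set u=5: 3/((u + 6) at u=5) = 3/(11) = 3/11


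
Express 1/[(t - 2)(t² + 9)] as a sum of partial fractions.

Cover-up at t = 2: P = 1/(2² + 9) = 1/13. Then Q = -P = -1/13, R = -P·(0 + 2) = -2/13
Result: (1/13)/(t - 2) - ((1/13)t + 2/13)/(t² + 9)


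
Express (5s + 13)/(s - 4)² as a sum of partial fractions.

(5s + 13) = α(s - 4) + β. At s = 4: β = 5·4 + 13 = 33. Coeff of s: α = 5
Result: 5/(s - 4) + 33/(s - 4)²


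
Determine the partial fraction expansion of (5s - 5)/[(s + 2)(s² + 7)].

At s=-2: α = (5·(-2) - 5)/((-2)² + 7) = -15/11. β = -α = 15/11, γ = 5 - (-2)·α = 25/11
Result: (-15/11)/(s + 2) + ((15/11)s + 25/11)/(s² + 7)


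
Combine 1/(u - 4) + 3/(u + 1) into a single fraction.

Common denominator (u - 4)(u + 1). Numerator: 1(u + 1) + 3(u - 4) = (u + 1) + (3u - 12) = 4u - 11
Result: (4u - 11)/[(u - 4)(u + 1)]


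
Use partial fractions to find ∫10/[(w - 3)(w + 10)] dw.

Decompose: 10/[(w - 3)(w + 10)] = (10/13)/(w - 3) - (10/13)/(w + 10). Integrate each term: (10/13) ln|(w - 3)| - (10/13) ln|(w + 10)| + C


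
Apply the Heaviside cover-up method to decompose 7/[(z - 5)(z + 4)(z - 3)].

Cover (z - 5), z=5: P = 7/[(5 + 4)(5 - 3)] = 7/18. Cover (z + 4), z=-4: Q = 7/[(-4 - 5)(-4 - 3)] = 1/9. Cover (z - 3), z=3: R = 7/[(3 - 5)(3 + 4)] = -1/2.
Result: (7/18)/(z - 5) + (1/9)/(z + 4) - (1/2)/(z - 3)


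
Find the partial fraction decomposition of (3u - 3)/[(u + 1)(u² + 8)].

At u=-1: A = (3·(-1) - 3)/((-1)² + 8) = -2/3. B = -A = 2/3, C = 3 - (-1)·A = 7/3
Result: (-2/3)/(u + 1) + ((2/3)u + 7/3)/(u² + 8)


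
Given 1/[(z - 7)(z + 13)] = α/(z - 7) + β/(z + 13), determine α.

Cover-up at z = 7: α = 1/(7 + 13) = 1/20


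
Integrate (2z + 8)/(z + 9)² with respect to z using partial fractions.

Decompose: P = 2, Q = 2·(-9) + 8 = -10, so (2z + 8)/(z + 9)² = 2/(z + 9) - 10/(z + 9)². Integrate: ∫ P/(z + 9) dz = 2 ln|(z + 9)|; ∫ Q/(z + 9)² dz = 10/(z + 9). Sum: 2 ln|(z + 9)| + 10/(z + 9) + C


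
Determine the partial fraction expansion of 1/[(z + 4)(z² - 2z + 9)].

Cover-up at z = -4: P = 1/((-4)² - 2·(-4) + 9) = 1/33. Then Q = -P = -1/33, R = -P·(-2 - 4) = 2/11
Result: (1/33)/(z + 4) - ((1/33)z - 2/11)/(z² - 2z + 9)


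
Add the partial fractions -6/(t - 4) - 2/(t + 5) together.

Common denominator (t - 4)(t + 5). Numerator: -6(t + 5) - 2(t - 4) = (-6t - 30) - (2t - 8) = -8t - 22
Result: (-8t - 22)/[(t - 4)(t + 5)]


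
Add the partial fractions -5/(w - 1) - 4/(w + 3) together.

Common denominator (w - 1)(w + 3). Numerator: -5(w + 3) - 4(w - 1) = (-5w - 15) - (4w - 4) = -9w - 11
Result: (-9w - 11)/[(w - 1)(w + 3)]


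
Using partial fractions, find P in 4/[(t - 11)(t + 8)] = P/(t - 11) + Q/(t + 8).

Cover-up at t = 11: P = 4/(11 + 8) = 4/19


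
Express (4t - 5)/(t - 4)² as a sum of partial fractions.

(4t - 5) = A(t - 4) + B. At t = 4: B = 4·4 - 5 = 11. Coeff of t: A = 4
Result: 4/(t - 4) + 11/(t - 4)²


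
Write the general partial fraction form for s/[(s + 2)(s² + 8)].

Linear + irreducible quadratic: P/(s + 2) + (Qs + R)/(s² + 8)


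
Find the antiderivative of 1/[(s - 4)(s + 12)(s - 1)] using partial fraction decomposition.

Cover-up: A = 1/48, B = 1/208, C = -1/39. Decomposition: (1/48)/(s - 4) + (1/208)/(s + 12) - (1/39)/(s - 1). Integrate each term: (1/48) ln|(s - 4)| + (1/208) ln|(s + 12)| - (1/39) ln|(s - 1)| + C


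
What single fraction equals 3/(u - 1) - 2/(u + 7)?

Common denominator (u - 1)(u + 7). Numerator: 3(u + 7) - 2(u - 1) = (3u + 21) - (2u - 2) = u + 23
Result: (u + 23)/[(u - 1)(u + 7)]


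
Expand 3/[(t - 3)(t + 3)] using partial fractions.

3/(t - 3)(t + 3) = A/(t - 3) + B/(t + 3). A = 3/(3 + 3) = 1/2, B = 3/(-3 - 3) = -1/2
Result: (1/2)/(t - 3) - (1/2)/(t + 3)


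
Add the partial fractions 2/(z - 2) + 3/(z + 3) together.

Common denominator (z - 2)(z + 3). Numerator: 2(z + 3) + 3(z - 2) = (2z + 6) + (3z - 6) = 5z
Result: (5z)/[(z - 2)(z + 3)]


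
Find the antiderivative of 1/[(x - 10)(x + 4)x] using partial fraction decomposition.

Cover-up: P = 1/140, Q = 1/56, R = -1/40. Decomposition: (1/140)/(x - 10) + (1/56)/(x + 4) - (1/40)/x. Integrate each term: (1/140) ln|(x - 10)| + (1/56) ln|(x + 4)| - (1/40) ln|x| + C


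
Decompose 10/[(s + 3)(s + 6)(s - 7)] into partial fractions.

Using cover-up method: α = -1/3, β = 10/39, γ = 1/13
Result: (-1/3)/(s + 3) + (10/39)/(s + 6) + (1/13)/(s - 7)


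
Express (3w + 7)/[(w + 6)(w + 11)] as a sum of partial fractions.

At w=-6: A = (3·(-6) + 7)/(-6 + 11) = -11/5. At w=-11: B = (3·(-11) + 7)/(-11 + 6) = 26/5
Result: (-11/5)/(w + 6) + (26/5)/(w + 11)


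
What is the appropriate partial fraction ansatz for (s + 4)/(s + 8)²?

Repeated linear factor: P/(s + 8) + Q/(s + 8)²


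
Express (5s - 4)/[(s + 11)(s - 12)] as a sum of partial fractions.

At s=-11: α = (5·(-11) - 4)/(-11 - 12) = 59/23. At s=12: β = (5·12 - 4)/(12 + 11) = 56/23
Result: (59/23)/(s + 11) + (56/23)/(s - 12)


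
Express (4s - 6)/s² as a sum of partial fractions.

(4s - 6) = Ps + Q. At s = 0: Q = 4·0 - 6 = -6. Coeff of s: P = 4
Result: 4/s - 6/s²


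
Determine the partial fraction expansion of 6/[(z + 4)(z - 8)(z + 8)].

Using cover-up method: P = -1/8, Q = 1/32, R = 3/32
Result: (-1/8)/(z + 4) + (1/32)/(z - 8) + (3/32)/(z + 8)


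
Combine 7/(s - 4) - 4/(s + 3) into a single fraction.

Common denominator (s - 4)(s + 3). Numerator: 7(s + 3) - 4(s - 4) = (7s + 21) - (4s - 16) = 3s + 37
Result: (3s + 37)/[(s - 4)(s + 3)]


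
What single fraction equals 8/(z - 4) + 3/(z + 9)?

Common denominator (z - 4)(z + 9). Numerator: 8(z + 9) + 3(z - 4) = (8z + 72) + (3z - 12) = 11z + 60
Result: (11z + 60)/[(z - 4)(z + 9)]


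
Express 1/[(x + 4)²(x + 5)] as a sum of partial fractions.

Cover-up at x=-5: R = 1/(-5 + 4)² = 1. Cover-up at x=-4: Q = 1/(-4 + 5) = 1. Comparing x² coeff: P = -R = -1
Result: -1/(x + 4) + 1/(x + 4)² + 1/(x + 5)


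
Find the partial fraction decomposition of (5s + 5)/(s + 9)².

(5s + 5) = P(s + 9) + Q. At s = -9: Q = 5·(-9) + 5 = -40. Coeff of s: P = 5
Result: 5/(s + 9) - 40/(s + 9)²


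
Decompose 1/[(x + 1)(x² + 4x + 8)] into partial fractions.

Cover-up at x = -1: P = 1/((-1)² + 4·(-1) + 8) = 1/5. Then Q = -P = -1/5, R = -P·(4 - 1) = -3/5
Result: (1/5)/(x + 1) - ((1/5)x + 3/5)/(x² + 4x + 8)


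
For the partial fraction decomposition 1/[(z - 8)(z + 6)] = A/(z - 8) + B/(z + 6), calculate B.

Cover-up at z = -6: B = 1/(-6 - 8) = -1/14


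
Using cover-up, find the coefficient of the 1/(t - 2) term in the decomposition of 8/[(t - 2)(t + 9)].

Cover (t - 2), set t=2: 8/((t + 9) at t=2) = 8/(11) = 8/11


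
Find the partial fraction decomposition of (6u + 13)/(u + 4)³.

(6u + 13) = α(u + 4)² + β(u + 4) + γ. At u = -4: γ = 6·(-4) + 13 = -11. Coefficients: α = 0, β = 6
Result: 6/(u + 4)² - 11/(u + 4)³


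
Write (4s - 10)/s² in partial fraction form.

(4s - 10) = Ps + Q. At s = 0: Q = 4·0 - 10 = -10. Coeff of s: P = 4
Result: 4/s - 10/s²


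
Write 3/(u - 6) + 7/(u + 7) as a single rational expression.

Common denominator (u - 6)(u + 7). Numerator: 3(u + 7) + 7(u - 6) = (3u + 21) + (7u - 42) = 10u - 21
Result: (10u - 21)/[(u - 6)(u + 7)]


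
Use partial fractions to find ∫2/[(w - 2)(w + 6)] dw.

Decompose: 2/[(w - 2)(w + 6)] = (1/4)/(w - 2) - (1/4)/(w + 6). Integrate each term: (1/4) ln|(w - 2)| - (1/4) ln|(w + 6)| + C


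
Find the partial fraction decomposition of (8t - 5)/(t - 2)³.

(8t - 5) = α(t - 2)² + β(t - 2) + γ. At t = 2: γ = 8·2 - 5 = 11. Coefficients: α = 0, β = 8
Result: 8/(t - 2)² + 11/(t - 2)³


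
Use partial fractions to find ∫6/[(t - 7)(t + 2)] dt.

Decompose: 6/[(t - 7)(t + 2)] = (2/3)/(t - 7) - (2/3)/(t + 2). Integrate each term: (2/3) ln|(t - 7)| - (2/3) ln|(t + 2)| + C


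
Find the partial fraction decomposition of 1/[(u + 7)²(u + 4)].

Cover-up at u=-4: γ = 1/(-4 + 7)² = 1/9. Cover-up at u=-7: β = 1/(-7 + 4) = -1/3. Comparing u² coeff: α = -γ = -1/9
Result: (-1/9)/(u + 7) - (1/3)/(u + 7)² + (1/9)/(u + 4)


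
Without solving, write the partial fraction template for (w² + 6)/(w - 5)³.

Repeated linear factor (power 3): P/(w - 5) + Q/(w - 5)² + R/(w - 5)³


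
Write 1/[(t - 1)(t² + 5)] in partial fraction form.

Cover-up at t = 1: α = 1/(1² + 5) = 1/6. Then β = -α = -1/6, γ = -α·(0 + 1) = -1/6
Result: (1/6)/(t - 1) - ((1/6)t + 1/6)/(t² + 5)


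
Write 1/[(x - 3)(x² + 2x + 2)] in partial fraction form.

Cover-up at x = 3: α = 1/(3² + 2·3 + 2) = 1/17. Then β = -α = -1/17, γ = -α·(2 + 3) = -5/17
Result: (1/17)/(x - 3) - ((1/17)x + 5/17)/(x² + 2x + 2)


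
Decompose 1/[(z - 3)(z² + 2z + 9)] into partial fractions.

Cover-up at z = 3: α = 1/(3² + 2·3 + 9) = 1/24. Then β = -α = -1/24, γ = -α·(2 + 3) = -5/24
Result: (1/24)/(z - 3) - ((1/24)z + 5/24)/(z² + 2z + 9)


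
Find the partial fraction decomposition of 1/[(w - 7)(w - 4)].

1/(w - 7)(w - 4) = α/(w - 7) + β/(w - 4). α = 1/(7 - 4) = 1/3, β = 1/(4 - 7) = -1/3
Result: (1/3)/(w - 7) - (1/3)/(w - 4)


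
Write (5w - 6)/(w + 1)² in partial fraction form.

(5w - 6) = A(w + 1) + B. At w = -1: B = 5·(-1) - 6 = -11. Coeff of w: A = 5
Result: 5/(w + 1) - 11/(w + 1)²


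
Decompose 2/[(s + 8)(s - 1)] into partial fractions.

2/(s + 8)(s - 1) = P/(s + 8) + Q/(s - 1). P = 2/(-8 - 1) = -2/9, Q = 2/(1 + 8) = 2/9
Result: (-2/9)/(s + 8) + (2/9)/(s - 1)


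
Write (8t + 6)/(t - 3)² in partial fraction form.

(8t + 6) = α(t - 3) + β. At t = 3: β = 8·3 + 6 = 30. Coeff of t: α = 8
Result: 8/(t - 3) + 30/(t - 3)²


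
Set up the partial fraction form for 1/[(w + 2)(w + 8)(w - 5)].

Three distinct linear factors: A/(w + 2) + B/(w + 8) + C/(w - 5)


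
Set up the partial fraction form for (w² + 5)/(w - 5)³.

Repeated linear factor (power 3): α/(w - 5) + β/(w - 5)² + γ/(w - 5)³


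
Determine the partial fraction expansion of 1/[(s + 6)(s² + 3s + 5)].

Cover-up at s = -6: P = 1/((-6)² + 3·(-6) + 5) = 1/23. Then Q = -P = -1/23, R = -P·(3 - 6) = 3/23
Result: (1/23)/(s + 6) - ((1/23)s - 3/23)/(s² + 3s + 5)


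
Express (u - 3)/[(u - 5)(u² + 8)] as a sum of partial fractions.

At u=5: P = (1·5 - 3)/(5² + 8) = 2/33. Q = -P = -2/33, R = 1 - 5·P = 23/33
Result: (2/33)/(u - 5) - ((2/33)u - 23/33)/(u² + 8)


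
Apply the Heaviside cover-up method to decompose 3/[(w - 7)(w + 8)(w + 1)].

Cover (w - 7), w=7: P = 3/[(7 + 8)(7 + 1)] = 1/40. Cover (w + 8), w=-8: Q = 3/[(-8 - 7)(-8 + 1)] = 1/35. Cover (w + 1), w=-1: R = 3/[(-1 - 7)(-1 + 8)] = -3/56.
Result: (1/40)/(w - 7) + (1/35)/(w + 8) - (3/56)/(w + 1)


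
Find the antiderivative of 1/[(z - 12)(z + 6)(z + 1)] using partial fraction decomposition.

Cover-up: P = 1/234, Q = 1/90, R = -1/65. Decomposition: (1/234)/(z - 12) + (1/90)/(z + 6) - (1/65)/(z + 1). Integrate each term: (1/234) ln|(z - 12)| + (1/90) ln|(z + 6)| - (1/65) ln|(z + 1)| + C


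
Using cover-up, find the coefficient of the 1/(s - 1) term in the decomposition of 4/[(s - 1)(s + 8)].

Cover (s - 1), set s=1: 4/((s + 8) at s=1) = 4/(9) = 4/9


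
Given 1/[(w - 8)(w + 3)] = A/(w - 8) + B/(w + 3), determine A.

Cover-up at w = 8: A = 1/(8 + 3) = 1/11


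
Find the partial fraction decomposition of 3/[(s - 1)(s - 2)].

3/(s - 1)(s - 2) = A/(s - 1) + B/(s - 2). A = 3/(1 - 2) = -3, B = 3/(2 - 1) = 3
Result: -3/(s - 1) + 3/(s - 2)


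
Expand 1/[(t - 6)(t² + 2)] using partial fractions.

Cover-up at t = 6: α = 1/(6² + 2) = 1/38. Then β = -α = -1/38, γ = -α·(0 + 6) = -3/19
Result: (1/38)/(t - 6) - ((1/38)t + 3/19)/(t² + 2)


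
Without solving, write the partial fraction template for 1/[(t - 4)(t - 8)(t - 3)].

Three distinct linear factors: A/(t - 4) + B/(t - 8) + C/(t - 3)


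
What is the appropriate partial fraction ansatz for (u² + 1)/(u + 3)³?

Repeated linear factor (power 3): P/(u + 3) + Q/(u + 3)² + R/(u + 3)³


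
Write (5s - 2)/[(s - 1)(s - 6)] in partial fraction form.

At s=1: α = (5·1 - 2)/(1 - 6) = -3/5. At s=6: β = (5·6 - 2)/(6 - 1) = 28/5
Result: (-3/5)/(s - 1) + (28/5)/(s - 6)


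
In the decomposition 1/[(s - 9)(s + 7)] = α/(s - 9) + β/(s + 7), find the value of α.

Cover-up at s = 9: α = 1/(9 + 7) = 1/16


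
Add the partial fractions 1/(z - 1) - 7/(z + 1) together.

Common denominator (z - 1)(z + 1). Numerator: 1(z + 1) - 7(z - 1) = (z + 1) - (7z - 7) = -6z + 8
Result: (-6z + 8)/[(z - 1)(z + 1)]


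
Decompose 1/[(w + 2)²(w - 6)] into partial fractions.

Cover-up at w=6: R = 1/(6 + 2)² = 1/64. Cover-up at w=-2: Q = 1/(-2 - 6) = -1/8. Comparing w² coeff: P = -R = -1/64
Result: (-1/64)/(w + 2) - (1/8)/(w + 2)² + (1/64)/(w - 6)


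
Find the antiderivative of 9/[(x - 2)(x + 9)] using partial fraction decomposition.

Decompose: 9/[(x - 2)(x + 9)] = (9/11)/(x - 2) - (9/11)/(x + 9). Integrate each term: (9/11) ln|(x - 2)| - (9/11) ln|(x + 9)| + C


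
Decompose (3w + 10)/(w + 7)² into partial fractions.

(3w + 10) = α(w + 7) + β. At w = -7: β = 3·(-7) + 10 = -11. Coeff of w: α = 3
Result: 3/(w + 7) - 11/(w + 7)²


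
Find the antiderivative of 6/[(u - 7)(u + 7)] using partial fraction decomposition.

Decompose: 6/[(u - 7)(u + 7)] = (3/7)/(u - 7) - (3/7)/(u + 7). Integrate each term: (3/7) ln|(u - 7)| - (3/7) ln|(u + 7)| + C


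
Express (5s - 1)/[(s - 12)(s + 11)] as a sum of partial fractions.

At s=12: A = (5·12 - 1)/(12 + 11) = 59/23. At s=-11: B = (5·(-11) - 1)/(-11 - 12) = 56/23
Result: (59/23)/(s - 12) + (56/23)/(s + 11)


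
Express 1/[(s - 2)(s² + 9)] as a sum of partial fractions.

Cover-up at s = 2: A = 1/(2² + 9) = 1/13. Then B = -A = -1/13, C = -A·(0 + 2) = -2/13
Result: (1/13)/(s - 2) - ((1/13)s + 2/13)/(s² + 9)


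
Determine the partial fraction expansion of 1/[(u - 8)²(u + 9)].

Cover-up at u=-9: γ = 1/(-9 - 8)² = 1/289. Cover-up at u=8: β = 1/(8 + 9) = 1/17. Comparing u² coeff: α = -γ = -1/289
Result: (-1/289)/(u - 8) + (1/17)/(u - 8)² + (1/289)/(u + 9)


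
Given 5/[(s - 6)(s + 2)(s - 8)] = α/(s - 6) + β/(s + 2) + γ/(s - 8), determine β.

Cover-up at s = -2: β = 5/[(-2 - 6)(-2 - 8)] = 5/[(-8)(-10)] = 5/80 = 1/16


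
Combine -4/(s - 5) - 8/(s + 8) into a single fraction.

Common denominator (s - 5)(s + 8). Numerator: -4(s + 8) - 8(s - 5) = (-4s - 32) - (8s - 40) = -12s + 8
Result: (-12s + 8)/[(s - 5)(s + 8)]


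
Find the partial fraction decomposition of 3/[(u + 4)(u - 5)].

3/(u + 4)(u - 5) = P/(u + 4) + Q/(u - 5). P = 3/(-4 - 5) = -1/3, Q = 3/(5 + 4) = 1/3
Result: (-1/3)/(u + 4) + (1/3)/(u - 5)


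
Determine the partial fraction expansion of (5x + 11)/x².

(5x + 11) = Px + Q. At x = 0: Q = 5·0 + 11 = 11. Coeff of x: P = 5
Result: 5/x + 11/x²


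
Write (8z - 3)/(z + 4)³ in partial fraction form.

(8z - 3) = A(z + 4)² + B(z + 4) + C. At z = -4: C = 8·(-4) - 3 = -35. Coefficients: A = 0, B = 8
Result: 8/(z + 4)² - 35/(z + 4)³


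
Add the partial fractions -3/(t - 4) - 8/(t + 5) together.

Common denominator (t - 4)(t + 5). Numerator: -3(t + 5) - 8(t - 4) = (-3t - 15) - (8t - 32) = -11t + 17
Result: (-11t + 17)/[(t - 4)(t + 5)]


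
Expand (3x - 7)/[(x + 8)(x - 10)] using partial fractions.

At x=-8: P = (3·(-8) - 7)/(-8 - 10) = 31/18. At x=10: Q = (3·10 - 7)/(10 + 8) = 23/18
Result: (31/18)/(x + 8) + (23/18)/(x - 10)


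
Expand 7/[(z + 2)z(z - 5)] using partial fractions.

Using cover-up method: A = 1/2, B = -7/10, C = 1/5
Result: (1/2)/(z + 2) - (7/10)/z + (1/5)/(z - 5)


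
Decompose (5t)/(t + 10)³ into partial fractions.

(5t) = α(t + 10)² + β(t + 10) + γ. At t = -10: γ = 5·(-10) + 0 = -50. Coefficients: α = 0, β = 5
Result: 5/(t + 10)² - 50/(t + 10)³


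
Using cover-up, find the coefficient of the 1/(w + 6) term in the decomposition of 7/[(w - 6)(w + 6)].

Cover (w + 6), set w=-6: 7/((w - 6) at w=-6) = 7/(-12) = -7/12


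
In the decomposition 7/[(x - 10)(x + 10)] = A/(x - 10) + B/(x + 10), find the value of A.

Cover-up at x = 10: A = 7/(10 + 10) = 7/20


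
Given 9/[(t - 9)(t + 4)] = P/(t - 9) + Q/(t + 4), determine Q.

Cover-up at t = -4: Q = 9/(-4 - 9) = -9/13


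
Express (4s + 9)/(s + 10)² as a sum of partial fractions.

(4s + 9) = α(s + 10) + β. At s = -10: β = 4·(-10) + 9 = -31. Coeff of s: α = 4
Result: 4/(s + 10) - 31/(s + 10)²


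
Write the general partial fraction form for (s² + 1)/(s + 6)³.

Repeated linear factor (power 3): α/(s + 6) + β/(s + 6)² + γ/(s + 6)³


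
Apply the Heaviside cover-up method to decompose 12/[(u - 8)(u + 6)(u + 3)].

Cover (u - 8), u=8: α = 12/[(8 + 6)(8 + 3)] = 6/77. Cover (u + 6), u=-6: β = 12/[(-6 - 8)(-6 + 3)] = 2/7. Cover (u + 3), u=-3: γ = 12/[(-3 - 8)(-3 + 6)] = -4/11.
Result: (6/77)/(u - 8) + (2/7)/(u + 6) - (4/11)/(u + 3)


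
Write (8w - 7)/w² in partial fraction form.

(8w - 7) = αw + β. At w = 0: β = 8·0 - 7 = -7. Coeff of w: α = 8
Result: 8/w - 7/w²


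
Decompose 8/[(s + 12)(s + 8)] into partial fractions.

8/(s + 12)(s + 8) = A/(s + 12) + B/(s + 8). A = 8/(-12 + 8) = -2, B = 8/(-8 + 12) = 2
Result: -2/(s + 12) + 2/(s + 8)


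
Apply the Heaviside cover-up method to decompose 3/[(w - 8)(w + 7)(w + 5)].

Cover (w - 8), w=8: A = 3/[(8 + 7)(8 + 5)] = 1/65. Cover (w + 7), w=-7: B = 3/[(-7 - 8)(-7 + 5)] = 1/10. Cover (w + 5), w=-5: C = 3/[(-5 - 8)(-5 + 7)] = -3/26.
Result: (1/65)/(w - 8) + (1/10)/(w + 7) - (3/26)/(w + 5)


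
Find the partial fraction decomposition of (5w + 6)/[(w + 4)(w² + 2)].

At w=-4: α = (5·(-4) + 6)/((-4)² + 2) = -7/9. β = -α = 7/9, γ = 5 - (-4)·α = 17/9
Result: (-7/9)/(w + 4) + ((7/9)w + 17/9)/(w² + 2)


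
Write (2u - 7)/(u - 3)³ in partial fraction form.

(2u - 7) = P(u - 3)² + Q(u - 3) + R. At u = 3: R = 2·3 - 7 = -1. Coefficients: P = 0, Q = 2
Result: 2/(u - 3)² - 1/(u - 3)³


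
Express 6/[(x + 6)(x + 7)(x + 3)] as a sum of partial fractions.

Using cover-up method: α = -2, β = 3/2, γ = 1/2
Result: -2/(x + 6) + (3/2)/(x + 7) + (1/2)/(x + 3)


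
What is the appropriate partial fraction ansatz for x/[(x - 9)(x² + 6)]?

Linear + irreducible quadratic: P/(x - 9) + (Qx + R)/(x² + 6)


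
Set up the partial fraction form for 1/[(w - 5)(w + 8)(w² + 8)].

Two linear + quadratic: A/(w - 5) + B/(w + 8) + (Cw + D)/(w² + 8)


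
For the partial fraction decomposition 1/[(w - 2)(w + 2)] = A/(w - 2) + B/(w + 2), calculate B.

Cover-up at w = -2: B = 1/(-2 - 2) = -1/4


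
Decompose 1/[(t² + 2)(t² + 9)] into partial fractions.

Coefficient matching gives A = C = 0, B = 1/(9-2) = 1/7, D = -B = -1/7
Result: (1/7)/(t² + 2) - (1/7)/(t² + 9)


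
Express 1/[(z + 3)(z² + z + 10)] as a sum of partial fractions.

Cover-up at z = -3: A = 1/((-3)² + 1·(-3) + 10) = 1/16. Then B = -A = -1/16, C = -A·(1 - 3) = 1/8
Result: (1/16)/(z + 3) - ((1/16)z - 1/8)/(z² + z + 10)


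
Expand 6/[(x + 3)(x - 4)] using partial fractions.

6/(x + 3)(x - 4) = α/(x + 3) + β/(x - 4). α = 6/(-3 - 4) = -6/7, β = 6/(4 + 3) = 6/7
Result: (-6/7)/(x + 3) + (6/7)/(x - 4)


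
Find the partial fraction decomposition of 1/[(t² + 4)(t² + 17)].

Coefficient matching gives α = γ = 0, β = 1/(17-4) = 1/13, δ = -β = -1/13
Result: (1/13)/(t² + 4) - (1/13)/(t² + 17)


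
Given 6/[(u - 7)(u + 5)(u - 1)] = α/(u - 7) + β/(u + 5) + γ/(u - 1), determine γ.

Cover-up at u = 1: γ = 6/[(1 - 7)(1 + 5)] = 6/[(-6)(6)] = -6/36 = -1/6


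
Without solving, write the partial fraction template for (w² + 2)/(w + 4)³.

Repeated linear factor (power 3): A/(w + 4) + B/(w + 4)² + C/(w + 4)³


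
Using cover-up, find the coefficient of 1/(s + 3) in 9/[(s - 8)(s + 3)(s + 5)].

Cover (s + 3), set s=-3: 9/[(-3 - 8)(-3 + 5)] = -9/22


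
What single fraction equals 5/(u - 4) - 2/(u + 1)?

Common denominator (u - 4)(u + 1). Numerator: 5(u + 1) - 2(u - 4) = (5u + 5) - (2u - 8) = 3u + 13
Result: (3u + 13)/[(u - 4)(u + 1)]


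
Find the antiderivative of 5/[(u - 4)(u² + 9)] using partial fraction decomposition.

Cover-up at u=4: A = 5/(4²+9) = 1/5. Coeff matching: B = -1/5, C = -4/5. Decomposition: (1/5)/(u - 4) - ((1/5)u + 4/5)/(u² + 9). Integrate: linear → ln, quadratic → (1/2)ln + arctan: (1/5) ln|(u - 4)| - (1/10) ln(u² + 9) - (4/15) arctan(u/3) + C


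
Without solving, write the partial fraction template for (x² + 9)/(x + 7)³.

Repeated linear factor (power 3): A/(x + 7) + B/(x + 7)² + C/(x + 7)³


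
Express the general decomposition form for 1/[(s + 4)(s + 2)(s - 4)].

Three distinct linear factors: P/(s + 4) + Q/(s + 2) + R/(s - 4)


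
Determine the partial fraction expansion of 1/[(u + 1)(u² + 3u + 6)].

Cover-up at u = -1: A = 1/((-1)² + 3·(-1) + 6) = 1/4. Then B = -A = -1/4, C = -A·(3 - 1) = -1/2
Result: (1/4)/(u + 1) - ((1/4)u + 1/2)/(u² + 3u + 6)


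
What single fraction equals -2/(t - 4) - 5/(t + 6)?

Common denominator (t - 4)(t + 6). Numerator: -2(t + 6) - 5(t - 4) = (-2t - 12) - (5t - 20) = -7t + 8
Result: (-7t + 8)/[(t - 4)(t + 6)]


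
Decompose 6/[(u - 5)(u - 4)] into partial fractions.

6/(u - 5)(u - 4) = α/(u - 5) + β/(u - 4). α = 6/(5 - 4) = 6, β = 6/(4 - 5) = -6
Result: 6/(u - 5) - 6/(u - 4)


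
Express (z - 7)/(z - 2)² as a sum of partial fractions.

(z - 7) = α(z - 2) + β. At z = 2: β = 1·2 - 7 = -5. Coeff of z: α = 1
Result: 1/(z - 2) - 5/(z - 2)²


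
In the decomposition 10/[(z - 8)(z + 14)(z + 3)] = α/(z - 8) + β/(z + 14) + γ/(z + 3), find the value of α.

Cover-up at z = 8: α = 10/[(8 + 14)(8 + 3)] = 10/[(22)(11)] = 10/242 = 5/121


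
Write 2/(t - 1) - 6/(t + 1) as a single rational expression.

Common denominator (t - 1)(t + 1). Numerator: 2(t + 1) - 6(t - 1) = (2t + 2) - (6t - 6) = -4t + 8
Result: (-4t + 8)/[(t - 1)(t + 1)]


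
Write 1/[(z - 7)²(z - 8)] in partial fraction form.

Cover-up at z=8: C = 1/(8 - 7)² = 1. Cover-up at z=7: B = 1/(7 - 8) = -1. Comparing z² coeff: A = -C = -1
Result: -1/(z - 7) - 1/(z - 7)² + 1/(z - 8)


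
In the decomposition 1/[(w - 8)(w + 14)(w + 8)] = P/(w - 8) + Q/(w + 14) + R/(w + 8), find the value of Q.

Cover-up at w = -14: Q = 1/[(-14 - 8)(-14 + 8)] = 1/[(-22)(-6)] = 1/132


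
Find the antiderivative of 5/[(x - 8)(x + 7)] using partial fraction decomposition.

Decompose: 5/[(x - 8)(x + 7)] = (1/3)/(x - 8) - (1/3)/(x + 7). Integrate each term: (1/3) ln|(x - 8)| - (1/3) ln|(x + 7)| + C


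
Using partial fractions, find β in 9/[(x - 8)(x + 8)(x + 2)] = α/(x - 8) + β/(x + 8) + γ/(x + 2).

Cover-up at x = -8: β = 9/[(-8 - 8)(-8 + 2)] = 9/[(-16)(-6)] = 9/96 = 3/32


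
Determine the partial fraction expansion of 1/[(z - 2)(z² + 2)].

Cover-up at z = 2: P = 1/(2² + 2) = 1/6. Then Q = -P = -1/6, R = -P·(0 + 2) = -1/3
Result: (1/6)/(z - 2) - ((1/6)z + 1/3)/(z² + 2)


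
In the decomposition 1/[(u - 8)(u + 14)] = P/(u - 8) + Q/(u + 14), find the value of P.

Cover-up at u = 8: P = 1/(8 + 14) = 1/22


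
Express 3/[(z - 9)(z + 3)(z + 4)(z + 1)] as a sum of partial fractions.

Using Heaviside cover-up: (1/520)/(z - 9) + (1/8)/(z + 3) - (1/13)/(z + 4) - (1/20)/(z + 1)


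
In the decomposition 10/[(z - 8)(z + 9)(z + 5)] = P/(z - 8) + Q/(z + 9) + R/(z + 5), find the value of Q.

Cover-up at z = -9: Q = 10/[(-9 - 8)(-9 + 5)] = 10/[(-17)(-4)] = 10/68 = 5/34


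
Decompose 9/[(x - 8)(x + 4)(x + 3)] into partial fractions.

Using cover-up method: α = 3/44, β = 3/4, γ = -9/11
Result: (3/44)/(x - 8) + (3/4)/(x + 4) - (9/11)/(x + 3)


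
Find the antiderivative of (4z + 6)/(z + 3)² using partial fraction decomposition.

Decompose: A = 4, B = 4·(-3) + 6 = -6, so (4z + 6)/(z + 3)² = 4/(z + 3) - 6/(z + 3)². Integrate: ∫ A/(z + 3) dz = 4 ln|(z + 3)|; ∫ B/(z + 3)² dz = 6/(z + 3). Sum: 4 ln|(z + 3)| + 6/(z + 3) + C


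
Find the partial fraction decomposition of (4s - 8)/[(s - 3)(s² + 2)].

At s=3: P = (4·3 - 8)/(3² + 2) = 4/11. Q = -P = -4/11, R = 4 - 3·P = 32/11
Result: (4/11)/(s - 3) - ((4/11)s - 32/11)/(s² + 2)


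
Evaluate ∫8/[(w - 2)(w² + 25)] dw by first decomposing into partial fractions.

Cover-up at w=2: A = 8/(2²+25) = 8/29. Coeff matching: B = -8/29, C = -16/29. Decomposition: (8/29)/(w - 2) - ((8/29)w + 16/29)/(w² + 25). Integrate: linear → ln, quadratic → (1/2)ln + arctan: (8/29) ln|(w - 2)| - (4/29) ln(w² + 25) - (16/145) arctan(w/5) + C


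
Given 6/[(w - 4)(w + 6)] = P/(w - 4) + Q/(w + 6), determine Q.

Cover-up at w = -6: Q = 6/(-6 - 4) = -6/10 = -3/5


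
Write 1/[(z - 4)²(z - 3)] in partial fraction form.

Cover-up at z=3: C = 1/(3 - 4)² = 1. Cover-up at z=4: B = 1/(4 - 3) = 1. Comparing z² coeff: A = -C = -1
Result: -1/(z - 4) + 1/(z - 4)² + 1/(z - 3)


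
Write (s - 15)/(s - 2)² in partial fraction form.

(s - 15) = P(s - 2) + Q. At s = 2: Q = 1·2 - 15 = -13. Coeff of s: P = 1
Result: 1/(s - 2) - 13/(s - 2)²


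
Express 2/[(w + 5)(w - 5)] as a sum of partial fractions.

2/(w + 5)(w - 5) = P/(w + 5) + Q/(w - 5). P = 2/(-5 - 5) = -1/5, Q = 2/(5 + 5) = 1/5
Result: (-1/5)/(w + 5) + (1/5)/(w - 5)


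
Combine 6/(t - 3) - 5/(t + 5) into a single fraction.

Common denominator (t - 3)(t + 5). Numerator: 6(t + 5) - 5(t - 3) = (6t + 30) - (5t - 15) = t + 45
Result: (t + 45)/[(t - 3)(t + 5)]


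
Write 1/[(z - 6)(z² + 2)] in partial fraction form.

Cover-up at z = 6: A = 1/(6² + 2) = 1/38. Then B = -A = -1/38, C = -A·(0 + 6) = -3/19
Result: (1/38)/(z - 6) - ((1/38)z + 3/19)/(z² + 2)


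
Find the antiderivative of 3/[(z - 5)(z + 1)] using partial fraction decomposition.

Decompose: 3/[(z - 5)(z + 1)] = (1/2)/(z - 5) - (1/2)/(z + 1). Integrate each term: (1/2) ln|(z - 5)| - (1/2) ln|(z + 1)| + C


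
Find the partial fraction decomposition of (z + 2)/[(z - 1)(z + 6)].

At z=1: P = (1·1 + 2)/(1 + 6) = 3/7. At z=-6: Q = (1·(-6) + 2)/(-6 - 1) = 4/7
Result: (3/7)/(z - 1) + (4/7)/(z + 6)


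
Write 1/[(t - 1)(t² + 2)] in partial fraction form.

Cover-up at t = 1: A = 1/(1² + 2) = 1/3. Then B = -A = -1/3, C = -A·(0 + 1) = -1/3
Result: (1/3)/(t - 1) - ((1/3)t + 1/3)/(t² + 2)


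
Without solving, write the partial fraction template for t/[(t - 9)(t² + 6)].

Linear + irreducible quadratic: A/(t - 9) + (Bt + C)/(t² + 6)


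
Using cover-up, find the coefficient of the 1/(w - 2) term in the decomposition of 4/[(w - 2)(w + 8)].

Cover (w - 2), set w=2: 4/((w + 8) at w=2) = 4/(10) = 2/5


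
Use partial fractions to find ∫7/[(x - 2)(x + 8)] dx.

Decompose: 7/[(x - 2)(x + 8)] = (7/10)/(x - 2) - (7/10)/(x + 8). Integrate each term: (7/10) ln|(x - 2)| - (7/10) ln|(x + 8)| + C


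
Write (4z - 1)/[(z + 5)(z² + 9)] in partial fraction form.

At z=-5: α = (4·(-5) - 1)/((-5)² + 9) = -21/34. β = -α = 21/34, γ = 4 - (-5)·α = 31/34
Result: (-21/34)/(z + 5) + ((21/34)z + 31/34)/(z² + 9)


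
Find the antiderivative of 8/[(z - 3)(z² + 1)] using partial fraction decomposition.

Cover-up at z=3: P = 8/(3²+1) = 4/5. Coeff matching: Q = -4/5, R = -12/5. Decomposition: (4/5)/(z - 3) - ((4/5)z + 12/5)/(z² + 1). Integrate: linear → ln, quadratic → (1/2)ln + arctan: (4/5) ln|(z - 3)| - (2/5) ln(z² + 1) - (12/5) arctan(z) + C


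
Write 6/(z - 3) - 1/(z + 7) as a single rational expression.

Common denominator (z - 3)(z + 7). Numerator: 6(z + 7) - 1(z - 3) = (6z + 42) - (z - 3) = 5z + 45
Result: (5z + 45)/[(z - 3)(z + 7)]


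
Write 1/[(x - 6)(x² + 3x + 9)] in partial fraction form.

Cover-up at x = 6: P = 1/(6² + 3·6 + 9) = 1/63. Then Q = -P = -1/63, R = -P·(3 + 6) = -1/7
Result: (1/63)/(x - 6) - ((1/63)x + 1/7)/(x² + 3x + 9)


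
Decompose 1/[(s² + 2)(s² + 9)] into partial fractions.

Coefficient matching gives α = γ = 0, β = 1/(9-2) = 1/7, δ = -β = -1/7
Result: (1/7)/(s² + 2) - (1/7)/(s² + 9)


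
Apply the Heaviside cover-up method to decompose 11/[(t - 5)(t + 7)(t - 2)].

Cover (t - 5), t=5: A = 11/[(5 + 7)(5 - 2)] = 11/36. Cover (t + 7), t=-7: B = 11/[(-7 - 5)(-7 - 2)] = 11/108. Cover (t - 2), t=2: C = 11/[(2 - 5)(2 + 7)] = -11/27.
Result: (11/36)/(t - 5) + (11/108)/(t + 7) - (11/27)/(t - 2)


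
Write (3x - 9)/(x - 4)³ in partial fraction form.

(3x - 9) = P(x - 4)² + Q(x - 4) + R. At x = 4: R = 3·4 - 9 = 3. Coefficients: P = 0, Q = 3
Result: 3/(x - 4)² + 3/(x - 4)³


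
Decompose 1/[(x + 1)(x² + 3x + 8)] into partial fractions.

Cover-up at x = -1: P = 1/((-1)² + 3·(-1) + 8) = 1/6. Then Q = -P = -1/6, R = -P·(3 - 1) = -1/3
Result: (1/6)/(x + 1) - ((1/6)x + 1/3)/(x² + 3x + 8)


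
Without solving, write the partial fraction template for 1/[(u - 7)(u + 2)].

Distinct linear factors: A/(u - 7) + B/(u + 2)


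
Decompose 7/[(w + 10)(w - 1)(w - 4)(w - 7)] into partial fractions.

Using Heaviside cover-up: (-1/374)/(w + 10) + (7/198)/(w - 1) - (1/18)/(w - 4) + (7/306)/(w - 7)


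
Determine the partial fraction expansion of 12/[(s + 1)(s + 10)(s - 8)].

Using cover-up method: P = -4/27, Q = 2/27, R = 2/27
Result: (-4/27)/(s + 1) + (2/27)/(s + 10) + (2/27)/(s - 8)


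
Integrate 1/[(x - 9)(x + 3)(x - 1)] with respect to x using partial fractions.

Cover-up: A = 1/96, B = 1/48, C = -1/32. Decomposition: (1/96)/(x - 9) + (1/48)/(x + 3) - (1/32)/(x - 1). Integrate each term: (1/96) ln|(x - 9)| + (1/48) ln|(x + 3)| - (1/32) ln|(x - 1)| + C


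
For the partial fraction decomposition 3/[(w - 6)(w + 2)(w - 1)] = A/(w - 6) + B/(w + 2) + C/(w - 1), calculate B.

Cover-up at w = -2: B = 3/[(-2 - 6)(-2 - 1)] = 3/[(-8)(-3)] = 3/24 = 1/8


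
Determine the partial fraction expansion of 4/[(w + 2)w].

4/(w + 2)w = A/(w + 2) + B/w. A = 4/(-2 - 0) = -2, B = 4/(0 + 2) = 2
Result: -2/(w + 2) + 2/w


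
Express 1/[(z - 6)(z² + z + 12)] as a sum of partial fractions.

Cover-up at z = 6: α = 1/(6² + 1·6 + 12) = 1/54. Then β = -α = -1/54, γ = -α·(1 + 6) = -7/54
Result: (1/54)/(z - 6) - ((1/54)z + 7/54)/(z² + z + 12)


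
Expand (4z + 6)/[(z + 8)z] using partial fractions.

At z=-8: P = (4·(-8) + 6)/(-8 - 0) = 13/4. At z=0: Q = (4·0 + 6)/(0 + 8) = 3/4
Result: (13/4)/(z + 8) + (3/4)/z


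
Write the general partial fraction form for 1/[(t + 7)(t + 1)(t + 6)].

Three distinct linear factors: P/(t + 7) + Q/(t + 1) + R/(t + 6)


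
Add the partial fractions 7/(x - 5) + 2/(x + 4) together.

Common denominator (x - 5)(x + 4). Numerator: 7(x + 4) + 2(x - 5) = (7x + 28) + (2x - 10) = 9x + 18
Result: (9x + 18)/[(x - 5)(x + 4)]


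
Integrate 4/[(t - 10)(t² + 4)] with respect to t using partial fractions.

Cover-up at t=10: A = 4/(10²+4) = 1/26. Coeff matching: B = -1/26, C = -5/13. Decomposition: (1/26)/(t - 10) - ((1/26)t + 5/13)/(t² + 4). Integrate: linear → ln, quadratic → (1/2)ln + arctan: (1/26) ln|(t - 10)| - (1/52) ln(t² + 4) - (5/26) arctan(t/2) + C


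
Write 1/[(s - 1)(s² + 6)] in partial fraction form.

Cover-up at s = 1: P = 1/(1² + 6) = 1/7. Then Q = -P = -1/7, R = -P·(0 + 1) = -1/7
Result: (1/7)/(s - 1) - ((1/7)s + 1/7)/(s² + 6)


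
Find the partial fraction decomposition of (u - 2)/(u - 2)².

(u - 2) = P(u - 2) + Q. At u = 2: Q = 1·2 - 2 = 0. Coeff of u: P = 1
Result: 1/(u - 2)


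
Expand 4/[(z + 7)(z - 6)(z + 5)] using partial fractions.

Using cover-up method: α = 2/13, β = 4/143, γ = -2/11
Result: (2/13)/(z + 7) + (4/143)/(z - 6) - (2/11)/(z + 5)


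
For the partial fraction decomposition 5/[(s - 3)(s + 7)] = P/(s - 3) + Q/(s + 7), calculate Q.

Cover-up at s = -7: Q = 5/(-7 - 3) = -5/10 = -1/2


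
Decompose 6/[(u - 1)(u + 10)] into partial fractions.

6/(u - 1)(u + 10) = α/(u - 1) + β/(u + 10). α = 6/(1 + 10) = 6/11, β = 6/(-10 - 1) = -6/11
Result: (6/11)/(u - 1) - (6/11)/(u + 10)


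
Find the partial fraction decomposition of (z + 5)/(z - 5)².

(z + 5) = A(z - 5) + B. At z = 5: B = 1·5 + 5 = 10. Coeff of z: A = 1
Result: 1/(z - 5) + 10/(z - 5)²


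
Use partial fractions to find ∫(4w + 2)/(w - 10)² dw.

Decompose: P = 4, Q = 4·10 + 2 = 42, so (4w + 2)/(w - 10)² = 4/(w - 10) + 42/(w - 10)². Integrate: ∫ P/(w - 10) dw = 4 ln|(w - 10)|; ∫ Q/(w - 10)² dw = -42/(w - 10). Sum: 4 ln|(w - 10)| - 42/(w - 10) + C


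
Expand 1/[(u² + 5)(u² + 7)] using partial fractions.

Coefficient matching gives α = γ = 0, β = 1/(7-5) = 1/2, δ = -β = -1/2
Result: (1/2)/(u² + 5) - (1/2)/(u² + 7)


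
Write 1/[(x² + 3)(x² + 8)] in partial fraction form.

Coefficient matching gives α = γ = 0, β = 1/(8-3) = 1/5, δ = -β = -1/5
Result: (1/5)/(x² + 3) - (1/5)/(x² + 8)


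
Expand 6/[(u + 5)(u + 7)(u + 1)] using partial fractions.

Using cover-up method: A = -3/4, B = 1/2, C = 1/4
Result: (-3/4)/(u + 5) + (1/2)/(u + 7) + (1/4)/(u + 1)


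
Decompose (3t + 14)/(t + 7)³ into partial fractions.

(3t + 14) = α(t + 7)² + β(t + 7) + γ. At t = -7: γ = 3·(-7) + 14 = -7. Coefficients: α = 0, β = 3
Result: 3/(t + 7)² - 7/(t + 7)³


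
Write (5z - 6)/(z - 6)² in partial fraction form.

(5z - 6) = A(z - 6) + B. At z = 6: B = 5·6 - 6 = 24. Coeff of z: A = 5
Result: 5/(z - 6) + 24/(z - 6)²


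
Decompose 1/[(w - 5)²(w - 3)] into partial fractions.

Cover-up at w=3: C = 1/(3 - 5)² = 1/4. Cover-up at w=5: B = 1/(5 - 3) = 1/2. Comparing w² coeff: A = -C = -1/4
Result: (-1/4)/(w - 5) + (1/2)/(w - 5)² + (1/4)/(w - 3)


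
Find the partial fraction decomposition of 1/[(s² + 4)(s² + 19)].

Coefficient matching gives α = γ = 0, β = 1/(19-4) = 1/15, δ = -β = -1/15
Result: (1/15)/(s² + 4) - (1/15)/(s² + 19)


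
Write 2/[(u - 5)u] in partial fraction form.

2/(u - 5)u = P/(u - 5) + Q/u. P = 2/(5 - 0) = 2/5, Q = 2/(0 - 5) = -2/5
Result: (2/5)/(u - 5) - (2/5)/u


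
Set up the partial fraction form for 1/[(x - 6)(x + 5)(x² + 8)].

Two linear + quadratic: α/(x - 6) + β/(x + 5) + (γx + δ)/(x² + 8)


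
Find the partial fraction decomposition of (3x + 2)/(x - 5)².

(3x + 2) = A(x - 5) + B. At x = 5: B = 3·5 + 2 = 17. Coeff of x: A = 3
Result: 3/(x - 5) + 17/(x - 5)²


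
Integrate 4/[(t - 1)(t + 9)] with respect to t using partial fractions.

Decompose: 4/[(t - 1)(t + 9)] = (2/5)/(t - 1) - (2/5)/(t + 9). Integrate each term: (2/5) ln|(t - 1)| - (2/5) ln|(t + 9)| + C


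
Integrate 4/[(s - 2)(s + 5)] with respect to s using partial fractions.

Decompose: 4/[(s - 2)(s + 5)] = (4/7)/(s - 2) - (4/7)/(s + 5). Integrate each term: (4/7) ln|(s - 2)| - (4/7) ln|(s + 5)| + C


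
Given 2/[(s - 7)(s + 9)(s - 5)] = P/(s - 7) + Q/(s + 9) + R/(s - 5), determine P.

Cover-up at s = 7: P = 2/[(7 + 9)(7 - 5)] = 2/[(16)(2)] = 2/32 = 1/16


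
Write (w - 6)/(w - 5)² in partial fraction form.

(w - 6) = P(w - 5) + Q. At w = 5: Q = 1·5 - 6 = -1. Coeff of w: P = 1
Result: 1/(w - 5) - 1/(w - 5)²


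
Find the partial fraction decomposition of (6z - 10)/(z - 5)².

(6z - 10) = A(z - 5) + B. At z = 5: B = 6·5 - 10 = 20. Coeff of z: A = 6
Result: 6/(z - 5) + 20/(z - 5)²
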